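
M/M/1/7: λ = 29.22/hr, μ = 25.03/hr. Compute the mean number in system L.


ρ = 29.22/25.03 = 1.1674
L = ρ[1 − (K+1)ρ^K + Kρ^(K+1)] / [(1−ρ)(1−ρ^(K+1))]
Numerator: 1.1674·(1 − 8·2.954851 + 7·3.449490) = 1.760000
Denominator: (-0.1674)·(-2.449490) = 0.410042
L = 1.760000/0.410042 = 4.2922

Final: 4.2922


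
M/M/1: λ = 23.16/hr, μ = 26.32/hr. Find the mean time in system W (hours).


W = 1/(μ−λ) = 1/(26.32 − 23.16) = 1/3.16 = 0.3165 hr

Final: 0.3165 hr


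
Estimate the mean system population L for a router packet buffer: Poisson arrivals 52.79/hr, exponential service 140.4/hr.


ρ = λ/μ = 52.79/140.4 = 0.3760
L = ρ/(1−ρ) = 0.3760/(1 − 0.3760) = 0.3760/0.6240 = 0.6026

Final: 0.6026


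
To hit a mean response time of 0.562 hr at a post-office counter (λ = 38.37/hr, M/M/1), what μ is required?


W = 1/(μ−λ) ⇒ μ − λ = 1/W = 1/0.562 = 1.7794
μ = λ + 1/W = 38.37 + 1.7794 = 40.1494 per hr

Final: 40.1494 /hr


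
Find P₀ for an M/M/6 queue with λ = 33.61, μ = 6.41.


a = λ/μ = 33.61/6.41 = 5.2434; ρ = a/c = 0.8739
Σ_{k=0}^{5} a^k/k! (terms k=0..5) = 1.00000 + 5.24337 + 13.74646 + 24.02593 + 31.49421 + 33.02716 = 108.53713
Tail: a^6/(6!(1−ρ)) = 20780.83039/(720·0.1261) = 228.87478
P₀ = 1/(108.53713 + 228.87478) = 1/337.41191 = 0.002964

Final: 0.002964


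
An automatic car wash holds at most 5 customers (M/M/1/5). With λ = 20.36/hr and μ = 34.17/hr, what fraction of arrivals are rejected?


ρ = λ/μ = 20.36/34.17 = 0.5958
P_K = (1−ρ)ρ^K/(1−ρ^(K+1)) = (0.4042·0.075104)/(1 − 0.044750)
= 0.030354/0.955250 = 0.031776

Final: 0.031776


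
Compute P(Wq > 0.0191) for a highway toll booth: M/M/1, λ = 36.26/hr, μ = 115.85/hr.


ρ = 36.26/115.85 = 0.3130
P(Wq > t) = ρ·e^{−(μ−λ)t} = 0.3130·e^{−1.5202}
= 0.3130·0.218675 = 0.068443

Final: 0.068443


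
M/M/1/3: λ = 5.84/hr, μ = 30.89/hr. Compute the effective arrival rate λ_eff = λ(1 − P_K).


ρ = 0.1891; P_K = (1−ρ)ρ^3/(1−ρ^4) = 0.005487
λ_eff = λ(1 − P_K) = 5.84·(1 − 0.005487) = 5.84·0.994513 = 5.8080 /hr

Final: 5.8080 /hr


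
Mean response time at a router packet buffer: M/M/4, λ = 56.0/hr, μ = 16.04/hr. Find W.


a = 3.4913; ρ = 0.8728; P₀ = 0.015071
Lq = P₀·a^c·ρ/(c!(1−ρ)²) = 5.03430
Wq = Lq/λ = 5.03430/56.0 = 0.08990 hr
W = Wq + 1/μ = 0.08990 + 0.06234 = 0.15224 hr

Final: 0.15224 hr


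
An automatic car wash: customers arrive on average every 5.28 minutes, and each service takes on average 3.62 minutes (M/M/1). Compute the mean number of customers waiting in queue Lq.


λ = 60/5.28 = 11.3636 /hr
μ = 60/3.62 = 16.5746 /hr
ρ = λ/μ = 11.3636/16.5746 = 0.6856
Lq = ρ²/(1−ρ) = 0.4701/0.3144 = 1.4951

Final: 1.4951


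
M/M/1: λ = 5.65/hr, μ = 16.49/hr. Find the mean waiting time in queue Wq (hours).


ρ = 5.65/16.49 = 0.3426
Wq = ρ/(μ−λ) = 0.3426/(16.49 − 5.65) = 0.3426/10.84 = 0.03161 hr

Final: 0.03161 hr


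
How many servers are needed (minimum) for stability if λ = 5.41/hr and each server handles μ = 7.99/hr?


Stability requires cμ > λ ⇔ c > λ/μ.
λ/μ = 5.41/7.99 = 0.6771
Minimum integer c = ⌊0.6771⌋ + 1 = 1
Check: 1·7.99 = 7.99 > 5.41, while 0·7.99 = 0.00 ≤ 5.41

Final: 1 servers


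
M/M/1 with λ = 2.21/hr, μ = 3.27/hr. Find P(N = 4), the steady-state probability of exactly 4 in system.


ρ = 2.21/3.27 = 0.6758
P_n = (1−ρ)·ρ^n = (1 − 0.6758)·0.6758^4 = 0.3242·0.208631 = 0.067630

Final: 0.067630


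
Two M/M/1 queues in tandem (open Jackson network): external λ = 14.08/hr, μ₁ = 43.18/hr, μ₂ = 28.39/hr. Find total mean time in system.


Each node sees arrival rate λ = 14.08/hr (tandem ⇒ throughput preserved).
W₁ = 1/(μ₁−λ) = 1/(43.18−14.08) = 0.03436 hr
W₂ = 1/(μ₂−λ) = 1/(28.39−14.08) = 0.06988 hr
W_total = W₁ + W₂ = 0.03436 + 0.06988 = 0.10425 hr

Final: 0.10425 hr


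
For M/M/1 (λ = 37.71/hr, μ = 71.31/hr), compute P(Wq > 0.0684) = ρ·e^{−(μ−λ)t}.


ρ = 37.71/71.31 = 0.5288
P(Wq > t) = ρ·e^{−(μ−λ)t} = 0.5288·e^{−2.2982}
= 0.5288·0.100435 = 0.053112

Final: 0.053112


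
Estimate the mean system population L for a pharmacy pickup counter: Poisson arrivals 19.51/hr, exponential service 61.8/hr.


ρ = λ/μ = 19.51/61.8 = 0.3157
L = ρ/(1−ρ) = 0.3157/(1 − 0.3157) = 0.3157/0.6843 = 0.4613

Final: 0.4613


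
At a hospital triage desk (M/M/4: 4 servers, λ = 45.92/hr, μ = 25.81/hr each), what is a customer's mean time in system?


a = 1.7792; ρ = 0.4448; P₀ = 0.165223
Lq = P₀·a^c·ρ/(c!(1−ρ)²) = 0.09953
Wq = Lq/λ = 0.09953/45.92 = 0.002167 hr
W = Wq + 1/μ = 0.002167 + 0.03874 = 0.04091 hr

Final: 0.04091 hr


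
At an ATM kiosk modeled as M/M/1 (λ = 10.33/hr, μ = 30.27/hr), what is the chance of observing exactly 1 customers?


ρ = 10.33/30.27 = 0.3413
P_n = (1−ρ)·ρ^n = (1 − 0.3413)·0.3413^1 = 0.6587·0.341262 = 0.224802

Final: 0.224802


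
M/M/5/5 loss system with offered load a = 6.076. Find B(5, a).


B(c,a) = (a^c/c!) / Σ_{k=0}^{c} a^k/k!
a^5/5! = 69.009293
Σ terms (k=0..5): 1.00000 + 6.07600 + 18.45889 + 37.38540 + 56.78842 + 69.00929 = 188.718007
B = 69.009293/188.718007 = 0.365674

Final: 0.365674


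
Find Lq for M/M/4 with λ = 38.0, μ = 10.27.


a = λ/μ = 3.7001; ρ = a/4 = 0.9250
P₀ = 0.008055
Lq = P₀·a^c·ρ / (c!·(1−ρ)²) = 0.008055·187.43583·0.9250/(24·0.005621)
= 10.35133

Final: 10.35133


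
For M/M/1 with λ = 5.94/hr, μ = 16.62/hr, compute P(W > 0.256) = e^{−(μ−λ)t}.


W ~ Exponential(μ−λ) for M/M/1.
μ − λ = 16.62 − 5.94 = 10.6800
P(W > t) = e^{−(μ−λ)t} = e^{−2.7341} = 0.064954

Final: 0.064954


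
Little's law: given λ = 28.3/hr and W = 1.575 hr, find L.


L = λW = 28.3·1.575 = 44.5725

Final: 44.5725


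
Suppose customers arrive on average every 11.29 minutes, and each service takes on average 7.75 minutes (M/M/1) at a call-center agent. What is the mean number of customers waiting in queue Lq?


λ = 60/11.29 = 5.3144 /hr
μ = 60/7.75 = 7.7419 /hr
ρ = λ/μ = 5.3144/7.7419 = 0.6864
Lq = ρ²/(1−ρ) = 0.4712/0.3136 = 1.5028

Final: 1.5028


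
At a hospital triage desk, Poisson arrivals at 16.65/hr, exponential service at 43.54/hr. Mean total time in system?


W = 1/(μ−λ) = 1/(43.54 − 16.65) = 1/26.89 = 0.03719 hr

Final: 0.03719 hr


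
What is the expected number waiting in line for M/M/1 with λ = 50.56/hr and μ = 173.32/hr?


ρ = 50.56/173.32 = 0.2917
Lq = ρ²/(1−ρ) = 0.08510/0.7083 = 0.1201

Final: 0.1201


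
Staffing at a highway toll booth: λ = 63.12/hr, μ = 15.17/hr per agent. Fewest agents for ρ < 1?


Stability requires cμ > λ ⇔ c > λ/μ.
λ/μ = 63.12/15.17 = 4.1608
Minimum integer c = ⌊4.1608⌋ + 1 = 5
Check: 5·15.17 = 75.85 > 63.12, while 4·15.17 = 60.68 ≤ 63.12

Final: 5 servers


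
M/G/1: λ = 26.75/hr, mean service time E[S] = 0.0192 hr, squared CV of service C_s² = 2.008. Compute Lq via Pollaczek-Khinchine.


ρ = λ·E[S] = 26.75·0.0192 = 0.5136
Lq = ρ²(1+C_s²)/(2(1−ρ)) = 0.2638·(1+2.008)/(2·0.4864)
= 0.2638·3.0080/0.9728 = 0.81565

Final: 0.81565


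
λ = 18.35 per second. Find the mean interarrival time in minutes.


Mean interarrival time = 1/λ = 1/18.35 second = 0.05450 second
In minutes: 0.05450 × 0.0166667 = 0.0009083 min

Final: 0.0009083 min


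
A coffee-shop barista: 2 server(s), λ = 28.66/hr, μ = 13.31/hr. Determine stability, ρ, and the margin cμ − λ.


Total capacity cμ = 2·13.31 = 26.62/hr
ρ = λ/(cμ) = 28.66/26.62 = 1.0766
Stable ⇔ ρ < 1: NO
Spare capacity = cμ − λ = 26.62 − 28.66 = -2.04/hr

Final: ρ = 1.0766; unstable; margin = -2.04/hr


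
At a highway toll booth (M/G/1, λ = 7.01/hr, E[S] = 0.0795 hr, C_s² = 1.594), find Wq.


ρ = λ·E[S] = 7.01·0.0795 = 0.5573
E[S²] = E[S]²(1+C_s²) = 0.0795²·(1+1.594) = 0.016395
Wq = λ·E[S²]/(2(1−ρ)) = 7.01·0.016395/(2·0.4427) = 0.12980 hr

Final: 0.12980 hr


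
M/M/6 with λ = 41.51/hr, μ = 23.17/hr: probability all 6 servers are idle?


a = λ/μ = 41.51/23.17 = 1.7915; ρ = a/c = 0.2986
Σ_{k=0}^{5} a^k/k! (terms k=0..5) = 1.00000 + 1.79154 + 1.60481 + 0.95836 + 0.42924 + 0.15380 = 5.93774
Tail: a^6/(6!(1−ρ)) = 33.06437/(720·0.7014) = 0.06547
P₀ = 1/(5.93774 + 0.06547) = 1/6.00322 = 0.166577

Final: 0.166577


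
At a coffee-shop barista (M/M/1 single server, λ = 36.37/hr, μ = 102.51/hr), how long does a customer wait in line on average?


ρ = 36.37/102.51 = 0.3548
Wq = ρ/(μ−λ) = 0.3548/(102.51 − 36.37) = 0.3548/66.14 = 0.005364 hr

Final: 0.005364 hr


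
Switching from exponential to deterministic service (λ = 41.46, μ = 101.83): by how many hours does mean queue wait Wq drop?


ρ = 41.46/101.83 = 0.4071
Wq(M/M/1) = ρ/(μ−λ) = 0.4071/60.37 = 0.006744 hr
Wq(M/D/1) = ρ/(2(μ−λ)) = 0.003372 hr
Savings = 0.006744 − 0.003372 = 0.003372 hr

Final: 0.003372 hr


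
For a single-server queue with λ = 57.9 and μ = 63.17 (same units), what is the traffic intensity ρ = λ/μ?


ρ = λ/μ = 57.9/63.17 = 0.9166

Final: 0.9166


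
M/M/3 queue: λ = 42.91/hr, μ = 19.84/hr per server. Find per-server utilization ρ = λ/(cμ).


ρ = λ/(cμ) = 42.91/(3·19.84) = 42.91/59.52 = 0.7209

Final: 0.7209


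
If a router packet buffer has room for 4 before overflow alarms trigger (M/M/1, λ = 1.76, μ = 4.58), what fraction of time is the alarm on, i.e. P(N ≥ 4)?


ρ = 1.76/4.58 = 0.3843
P(N ≥ n) = ρ^n = 0.3843^4 = 0.021807

Final: 0.021807


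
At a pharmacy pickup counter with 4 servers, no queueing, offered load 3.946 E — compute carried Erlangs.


B(4,3.946) = 0.305442 (Erlang-B)
Carried load = a(1 − B) = 3.946·(1 − 0.305442) = 3.946·0.694558 = 2.7407 E

Final: 2.7407 Erlangs


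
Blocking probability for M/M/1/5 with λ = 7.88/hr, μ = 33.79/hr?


ρ = λ/μ = 7.88/33.79 = 0.2332
P_K = (1−ρ)ρ^K/(1−ρ^(K+1)) = (0.7668·0.0006897)/(1 − 0.0001609)
= 0.0005289/0.999839 = 0.0005290

Final: 0.0005290


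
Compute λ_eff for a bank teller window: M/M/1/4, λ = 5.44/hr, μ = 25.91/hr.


ρ = 0.2100; P_K = (1−ρ)ρ^4/(1−ρ^5) = 0.001536
λ_eff = λ(1 − P_K) = 5.44·(1 − 0.001536) = 5.44·0.998464 = 5.4316 /hr

Final: 5.4316 /hr


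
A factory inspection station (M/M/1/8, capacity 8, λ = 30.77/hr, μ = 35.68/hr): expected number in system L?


ρ = 30.77/35.68 = 0.8624
L = ρ[1 − (K+1)ρ^K + Kρ^(K+1)] / [(1−ρ)(1−ρ^(K+1))]
Numerator: 0.8624·(1 − 9·0.305929 + 8·0.263830) = 0.308109
Denominator: (0.1376)·(0.736170) = 0.101306
L = 0.308109/0.101306 = 3.0414

Final: 3.0414


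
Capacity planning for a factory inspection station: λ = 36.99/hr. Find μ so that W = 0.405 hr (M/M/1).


W = 1/(μ−λ) ⇒ μ − λ = 1/W = 1/0.405 = 2.4691
μ = λ + 1/W = 36.99 + 2.4691 = 39.4591 per hr

Final: 39.4591 /hr


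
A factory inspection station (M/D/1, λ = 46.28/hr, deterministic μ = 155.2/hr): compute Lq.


ρ = 46.28/155.2 = 0.2982
M/D/1: Lq = ρ²/(2(1−ρ)) = 0.08892/(2·0.7018) = 0.06335

Final: 0.06335


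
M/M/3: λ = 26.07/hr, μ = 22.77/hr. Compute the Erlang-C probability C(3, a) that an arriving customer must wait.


a = λ/μ = 1.1449; ρ = a/3 = 0.3816
P₀ = 0.312024 (from M/M/c formula)
C(c,a) = [a^c/(c!(1−ρ))]·P₀ = [1.50084/(6·0.6184)]·0.312024
= 0.40452·0.312024 = 0.126221

Final: 0.126221


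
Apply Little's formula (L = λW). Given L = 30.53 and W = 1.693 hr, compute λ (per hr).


λ = L/W = 30.53/1.693 = 18.0331 /hr

Final: 18.0331 /hr


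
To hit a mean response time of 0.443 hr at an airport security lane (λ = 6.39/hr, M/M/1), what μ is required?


W = 1/(μ−λ) ⇒ μ − λ = 1/W = 1/0.443 = 2.2573
μ = λ + 1/W = 6.39 + 2.2573 = 8.6473 per hr

Final: 8.6473 /hr


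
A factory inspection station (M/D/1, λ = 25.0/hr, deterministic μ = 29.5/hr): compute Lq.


ρ = 25.0/29.5 = 0.8475
M/D/1: Lq = ρ²/(2(1−ρ)) = 0.7182/(2·0.1525) = 2.35405

Final: 2.35405


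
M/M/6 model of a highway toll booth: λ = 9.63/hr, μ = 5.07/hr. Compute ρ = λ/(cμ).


ρ = λ/(cμ) = 9.63/(6·5.07) = 9.63/30.42 = 0.3166

Final: 0.3166


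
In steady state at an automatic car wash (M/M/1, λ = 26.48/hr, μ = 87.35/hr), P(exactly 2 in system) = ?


ρ = 26.48/87.35 = 0.3031
P_n = (1−ρ)·ρ^n = (1 − 0.3031)·0.3031^2 = 0.6969·0.091899 = 0.064040

Final: 0.064040


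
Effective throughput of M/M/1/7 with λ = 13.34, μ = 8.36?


ρ = 1.5957; P_K = (1−ρ)ρ^7/(1−ρ^8) = 0.382411
λ_eff = λ(1 − P_K) = 13.34·(1 − 0.382411) = 13.34·0.617589 = 8.2386 /hr

Final: 8.2386 /hr


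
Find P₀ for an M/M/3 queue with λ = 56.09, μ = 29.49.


a = λ/μ = 56.09/29.49 = 1.9020; ρ = a/c = 0.6340
Σ_{k=0}^{2} a^k/k! (terms k=0..2) = 1.00000 + 1.90200 + 1.80880 = 4.71080
Tail: a^3/(3!(1−ρ)) = 6.88069/(6·0.3660) = 3.13329
P₀ = 1/(4.71080 + 3.13329) = 1/7.84409 = 0.127485

Final: 0.127485


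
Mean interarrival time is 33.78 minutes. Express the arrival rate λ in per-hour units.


λ = 1/(interarrival time) in consistent units.
1 hour = 60 min, so λ = 60/33.78 = 1.7762 per hour

Final: 1.7762 /hr


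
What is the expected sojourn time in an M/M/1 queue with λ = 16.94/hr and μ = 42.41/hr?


W = 1/(μ−λ) = 1/(42.41 − 16.94) = 1/25.47 = 0.03926 hr

Final: 0.03926 hr


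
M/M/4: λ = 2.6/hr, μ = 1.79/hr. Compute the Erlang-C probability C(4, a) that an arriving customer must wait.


a = λ/μ = 1.4525; ρ = a/4 = 0.3631
P₀ = 0.232052 (from M/M/c formula)
C(c,a) = [a^c/(c!(1−ρ))]·P₀ = [4.45124/(24·0.6369)]·0.232052
= 0.29122·0.232052 = 0.067578

Final: 0.067578


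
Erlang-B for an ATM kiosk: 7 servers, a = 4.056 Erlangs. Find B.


B(c,a) = (a^c/c!) / Σ_{k=0}^{c} a^k/k!
a^7/7! = 3.583068
Σ terms (k=0..7): 1.00000 + 4.05600 + 8.22557 + 11.12097 + 11.27666 + 9.14763 + 6.18380 + 3.58307 = 54.593690
B = 3.583068/54.593690 = 0.065632

Final: 0.065632


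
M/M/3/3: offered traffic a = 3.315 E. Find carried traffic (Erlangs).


B(3,3.315) = 0.382311 (Erlang-B)
Carried load = a(1 − B) = 3.315·(1 − 0.382311) = 3.315·0.617689 = 2.0476 E

Final: 2.0476 Erlangs


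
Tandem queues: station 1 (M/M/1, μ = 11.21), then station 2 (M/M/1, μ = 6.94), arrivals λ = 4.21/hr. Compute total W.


Each node sees arrival rate λ = 4.21/hr (tandem ⇒ throughput preserved).
W₁ = 1/(μ₁−λ) = 1/(11.21−4.21) = 0.14286 hr
W₂ = 1/(μ₂−λ) = 1/(6.94−4.21) = 0.36630 hr
W_total = W₁ + W₂ = 0.14286 + 0.36630 = 0.50916 hr

Final: 0.50916 hr


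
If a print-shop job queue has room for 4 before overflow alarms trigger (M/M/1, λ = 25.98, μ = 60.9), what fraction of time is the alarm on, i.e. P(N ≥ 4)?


ρ = 25.98/60.9 = 0.4266
P(N ≥ n) = ρ^n = 0.4266^4 = 0.033120

Final: 0.033120


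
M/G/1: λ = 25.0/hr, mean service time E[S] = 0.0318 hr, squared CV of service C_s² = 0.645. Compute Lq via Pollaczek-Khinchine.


ρ = λ·E[S] = 25.0·0.0318 = 0.7950
Lq = ρ²(1+C_s²)/(2(1−ρ)) = 0.6320·(1+0.645)/(2·0.2050)
= 0.6320·1.6450/0.4100 = 2.53581

Final: 2.53581


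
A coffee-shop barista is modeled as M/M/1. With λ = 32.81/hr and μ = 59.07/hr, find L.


ρ = λ/μ = 32.81/59.07 = 0.5554
L = ρ/(1−ρ) = 0.5554/(1 − 0.5554) = 0.5554/0.4446 = 1.2494

Final: 1.2494


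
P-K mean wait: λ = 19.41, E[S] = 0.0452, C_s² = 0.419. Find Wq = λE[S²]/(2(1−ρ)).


ρ = λ·E[S] = 19.41·0.0452 = 0.8773
E[S²] = E[S]²(1+C_s²) = 0.0452²·(1+0.419) = 0.002899
Wq = λ·E[S²]/(2(1−ρ)) = 19.41·0.002899/(2·0.1227) = 0.22936 hr

Final: 0.22936 hr


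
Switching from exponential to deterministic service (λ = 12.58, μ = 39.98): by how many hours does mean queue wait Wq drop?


ρ = 12.58/39.98 = 0.3147
Wq(M/M/1) = ρ/(μ−λ) = 0.3147/27.40 = 0.01148 hr
Wq(M/D/1) = ρ/(2(μ−λ)) = 0.005742 hr
Savings = 0.01148 − 0.005742 = 0.005742 hr

Final: 0.005742 hr


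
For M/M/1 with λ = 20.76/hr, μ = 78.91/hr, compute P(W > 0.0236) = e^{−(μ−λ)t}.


W ~ Exponential(μ−λ) for M/M/1.
μ − λ = 78.91 − 20.76 = 58.1500
P(W > t) = e^{−(μ−λ)t} = e^{−1.3723} = 0.253513

Final: 0.253513


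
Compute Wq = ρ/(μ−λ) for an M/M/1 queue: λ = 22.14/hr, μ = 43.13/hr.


ρ = 22.14/43.13 = 0.5133
Wq = ρ/(μ−λ) = 0.5133/(43.13 − 22.14) = 0.5133/20.99 = 0.02446 hr

Final: 0.02446 hr


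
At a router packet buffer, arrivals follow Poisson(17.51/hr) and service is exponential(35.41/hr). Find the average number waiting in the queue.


ρ = 17.51/35.41 = 0.4945
Lq = ρ²/(1−ρ) = 0.2445/0.5055 = 0.4837

Final: 0.4837


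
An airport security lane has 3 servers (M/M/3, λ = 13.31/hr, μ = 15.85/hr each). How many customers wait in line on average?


a = λ/μ = 0.8397; ρ = a/3 = 0.2799
P₀ = 0.429296
Lq = P₀·a^c·ρ / (c!·(1−ρ)²) = 0.429296·0.59217·0.2799/(6·0.51852)
= 0.02287

Final: 0.02287


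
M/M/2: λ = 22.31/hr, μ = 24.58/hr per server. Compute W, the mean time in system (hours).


a = 0.9076; ρ = 0.4538; P₀ = 0.375682
Lq = P₀·a^c·ρ/(c!(1−ρ)²) = 0.23542
Wq = Lq/λ = 0.23542/22.31 = 0.01055 hr
W = Wq + 1/μ = 0.01055 + 0.04068 = 0.05124 hr

Final: 0.05124 hr


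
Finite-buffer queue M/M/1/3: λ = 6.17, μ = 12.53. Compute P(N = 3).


ρ = λ/μ = 6.17/12.53 = 0.4924
P_K = (1−ρ)ρ^K/(1−ρ^(K+1)) = (0.5076·0.119399)/(1 − 0.058794)
= 0.060605/0.941206 = 0.064391

Final: 0.064391


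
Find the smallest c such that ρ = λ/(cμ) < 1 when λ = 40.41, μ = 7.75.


Stability requires cμ > λ ⇔ c > λ/μ.
λ/μ = 40.41/7.75 = 5.2142
Minimum integer c = ⌊5.2142⌋ + 1 = 6
Check: 6·7.75 = 46.50 > 40.41, while 5·7.75 = 38.75 ≤ 40.41

Final: 6 servers


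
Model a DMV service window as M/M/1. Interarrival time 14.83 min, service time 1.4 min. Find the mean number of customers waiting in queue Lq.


λ = 60/14.83 = 4.0459 /hr
μ = 60/1.4 = 42.8571 /hr
ρ = λ/μ = 4.0459/42.8571 = 0.09440
Lq = ρ²/(1−ρ) = 0.008912/0.9056 = 0.009841

Final: 0.009841


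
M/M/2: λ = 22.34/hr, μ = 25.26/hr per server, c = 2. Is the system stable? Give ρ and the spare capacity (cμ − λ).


Total capacity cμ = 2·25.26 = 50.52/hr
ρ = λ/(cμ) = 22.34/50.52 = 0.4422
Stable ⇔ ρ < 1: YES
Spare capacity = cμ − λ = 50.52 − 22.34 = 28.18/hr

Final: ρ = 0.4422; stable; margin = 28.18/hr


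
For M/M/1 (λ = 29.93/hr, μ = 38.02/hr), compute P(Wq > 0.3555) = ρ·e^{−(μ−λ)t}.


ρ = 29.93/38.02 = 0.7872
P(Wq > t) = ρ·e^{−(μ−λ)t} = 0.7872·e^{−2.8760}
= 0.7872·0.056360 = 0.044368

Final: 0.044368


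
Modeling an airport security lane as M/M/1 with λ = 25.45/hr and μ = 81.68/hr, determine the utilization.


ρ = λ/μ = 25.45/81.68 = 0.3116

Final: 0.3116


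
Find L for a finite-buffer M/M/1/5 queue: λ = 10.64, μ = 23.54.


ρ = 10.64/23.54 = 0.4520
L = ρ[1 − (K+1)ρ^K + Kρ^(K+1)] / [(1−ρ)(1−ρ^(K+1))]
Numerator: 0.4520·(1 − 6·0.018866 + 5·0.008527) = 0.420104
Denominator: (0.5480)·(0.991473) = 0.543330
L = 0.420104/0.543330 = 0.7732

Final: 0.7732


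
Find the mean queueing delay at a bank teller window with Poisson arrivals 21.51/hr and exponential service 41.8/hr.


ρ = 21.51/41.8 = 0.5146
Wq = ρ/(μ−λ) = 0.5146/(41.8 − 21.51) = 0.5146/20.29 = 0.02536 hr

Final: 0.02536 hr


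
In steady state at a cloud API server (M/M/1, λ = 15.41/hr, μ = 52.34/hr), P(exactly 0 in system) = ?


ρ = 15.41/52.34 = 0.2944
P_n = (1−ρ)·ρ^n = (1 − 0.2944)·0.2944^0 = 0.7056·1.000000 = 0.705579

Final: 0.705579


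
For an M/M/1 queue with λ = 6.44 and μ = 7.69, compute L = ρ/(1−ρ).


ρ = λ/μ = 6.44/7.69 = 0.8375
L = ρ/(1−ρ) = 0.8375/(1 − 0.8375) = 0.8375/0.1625 = 5.1520

Final: 5.1520


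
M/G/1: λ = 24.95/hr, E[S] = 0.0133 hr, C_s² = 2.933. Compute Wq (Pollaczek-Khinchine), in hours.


ρ = λ·E[S] = 24.95·0.0133 = 0.3318
E[S²] = E[S]²(1+C_s²) = 0.0133²·(1+2.933) = 0.0006957
Wq = λ·E[S²]/(2(1−ρ)) = 24.95·0.0006957/(2·0.6682) = 0.01299 hr

Final: 0.01299 hr


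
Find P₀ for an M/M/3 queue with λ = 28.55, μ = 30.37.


a = λ/μ = 28.55/30.37 = 0.9401; ρ = a/c = 0.3134
Σ_{k=0}^{2} a^k/k! (terms k=0..2) = 1.00000 + 0.94007 + 0.44187 = 2.38194
Tail: a^3/(3!(1−ρ)) = 0.83078/(6·0.6866) = 0.20165
P₀ = 1/(2.38194 + 0.20165) = 1/2.58359 = 0.387058

Final: 0.387058


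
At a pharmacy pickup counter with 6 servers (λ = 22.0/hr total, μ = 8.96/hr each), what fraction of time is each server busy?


ρ = λ/(cμ) = 22.0/(6·8.96) = 22.0/53.76 = 0.4092

Final: 0.4092


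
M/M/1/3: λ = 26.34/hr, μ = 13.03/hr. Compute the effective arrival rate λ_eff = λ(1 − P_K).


ρ = 2.0215; P_K = (1−ρ)ρ^3/(1−ρ^4) = 0.537503
λ_eff = λ(1 − P_K) = 26.34·(1 − 0.537503) = 26.34·0.462497 = 12.1822 /hr

Final: 12.1822 /hr


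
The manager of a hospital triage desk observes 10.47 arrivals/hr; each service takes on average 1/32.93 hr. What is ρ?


ρ = λ/μ = 10.47/32.93 = 0.3179

Final: 0.3179


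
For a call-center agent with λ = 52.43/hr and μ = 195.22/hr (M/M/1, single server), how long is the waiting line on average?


ρ = 52.43/195.22 = 0.2686
Lq = ρ²/(1−ρ) = 0.07213/0.7314 = 0.09861

Final: 0.09861


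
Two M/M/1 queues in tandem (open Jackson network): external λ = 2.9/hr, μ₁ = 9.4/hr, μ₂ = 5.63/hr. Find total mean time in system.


Each node sees arrival rate λ = 2.9/hr (tandem ⇒ throughput preserved).
W₁ = 1/(μ₁−λ) = 1/(9.4−2.9) = 0.15385 hr
W₂ = 1/(μ₂−λ) = 1/(5.63−2.9) = 0.36630 hr
W_total = W₁ + W₂ = 0.15385 + 0.36630 = 0.52015 hr

Final: 0.52015 hr


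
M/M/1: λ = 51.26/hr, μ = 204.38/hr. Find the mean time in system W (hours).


W = 1/(μ−λ) = 1/(204.38 − 51.26) = 1/153.12 = 0.006531 hr

Final: 0.006531 hr


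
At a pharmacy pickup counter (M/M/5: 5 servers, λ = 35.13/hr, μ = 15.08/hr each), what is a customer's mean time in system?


a = 2.3296; ρ = 0.4659; P₀ = 0.095714
Lq = P₀·a^c·ρ/(c!(1−ρ)²) = 0.08939
Wq = Lq/λ = 0.08939/35.13 = 0.002544 hr
W = Wq + 1/μ = 0.002544 + 0.06631 = 0.06886 hr

Final: 0.06886 hr


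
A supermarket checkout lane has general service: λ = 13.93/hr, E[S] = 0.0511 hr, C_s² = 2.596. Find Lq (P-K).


ρ = λ·E[S] = 13.93·0.0511 = 0.7118
Lq = ρ²(1+C_s²)/(2(1−ρ)) = 0.5067·(1+2.596)/(2·0.2882)
= 0.5067·3.5960/0.5764 = 3.16136

Final: 3.16136


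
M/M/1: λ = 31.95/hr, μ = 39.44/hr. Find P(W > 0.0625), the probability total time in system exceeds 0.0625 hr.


W ~ Exponential(μ−λ) for M/M/1.
μ − λ = 39.44 − 31.95 = 7.4900
P(W > t) = e^{−(μ−λ)t} = e^{−0.4681} = 0.626175

Final: 0.626175


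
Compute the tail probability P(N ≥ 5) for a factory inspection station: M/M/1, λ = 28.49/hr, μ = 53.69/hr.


ρ = 28.49/53.69 = 0.5306
P(N ≥ n) = ρ^n = 0.5306^5 = 0.042072

Final: 0.042072


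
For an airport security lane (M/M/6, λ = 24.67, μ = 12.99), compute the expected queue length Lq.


a = λ/μ = 1.8992; ρ = a/6 = 0.3165
P₀ = 0.149534
Lq = P₀·a^c·ρ / (c!·(1−ρ)²) = 0.149534·46.92021·0.3165/(720·0.46714)
= 0.006603

Final: 0.006603


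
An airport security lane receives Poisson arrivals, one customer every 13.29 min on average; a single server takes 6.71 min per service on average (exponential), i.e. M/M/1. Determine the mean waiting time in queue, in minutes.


λ = 60/13.29 = 4.5147 /hr
μ = 60/6.71 = 8.9419 /hr
ρ = λ/μ = 4.5147/8.9419 = 0.5049
Wq = ρ/(μ−λ) = 0.5049/(8.9419−4.5147) = 0.11404 hr
In minutes: 0.11404·60 = 6.843 min

Final: 6.843 min


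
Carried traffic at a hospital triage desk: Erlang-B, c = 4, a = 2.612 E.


B(4,2.612) = 0.162532 (Erlang-B)
Carried load = a(1 − B) = 2.612·(1 − 0.162532) = 2.612·0.837468 = 2.1875 E

Final: 2.1875 Erlangs


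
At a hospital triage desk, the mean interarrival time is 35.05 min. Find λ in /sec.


λ = 1/(interarrival time) in consistent units.
1 second = 0.0166667 min, so λ = 0.0166667/35.05 = 0.0004755 per second

Final: 0.0004755 /sec


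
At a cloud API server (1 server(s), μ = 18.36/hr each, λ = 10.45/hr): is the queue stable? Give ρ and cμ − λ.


Total capacity cμ = 1·18.36 = 18.36/hr
ρ = λ/(cμ) = 10.45/18.36 = 0.5692
Stable ⇔ ρ < 1: YES
Spare capacity = cμ − λ = 18.36 − 10.45 = 7.91/hr

Final: ρ = 0.5692; stable; margin = 7.91/hr


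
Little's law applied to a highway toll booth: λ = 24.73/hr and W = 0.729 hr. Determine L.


L = λW = 24.73·0.729 = 18.0282

Final: 18.0282


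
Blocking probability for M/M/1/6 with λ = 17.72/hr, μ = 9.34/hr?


ρ = λ/μ = 17.72/9.34 = 1.8972
P_K = (1−ρ)ρ^K/(1−ρ^(K+1)) = (-0.8972·46.633826)/(1 − 88.474454)
= -41.840628/-87.474454 = 0.478318

Final: 0.478318


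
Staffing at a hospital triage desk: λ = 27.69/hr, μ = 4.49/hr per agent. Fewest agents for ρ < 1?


Stability requires cμ > λ ⇔ c > λ/μ.
λ/μ = 27.69/4.49 = 6.1670
Minimum integer c = ⌊6.1670⌋ + 1 = 7
Check: 7·4.49 = 31.43 > 27.69, while 6·4.49 = 26.94 ≤ 27.69

Final: 7 servers


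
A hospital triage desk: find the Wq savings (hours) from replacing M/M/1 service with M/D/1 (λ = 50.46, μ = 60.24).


ρ = 50.46/60.24 = 0.8376
Wq(M/M/1) = ρ/(μ−λ) = 0.8376/9.78 = 0.08565 hr
Wq(M/D/1) = ρ/(2(μ−λ)) = 0.04282 hr
Savings = 0.08565 − 0.04282 = 0.04282 hr

Final: 0.04282 hr


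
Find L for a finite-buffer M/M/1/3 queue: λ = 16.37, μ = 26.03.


ρ = 16.37/26.03 = 0.6289
L = ρ[1 − (K+1)ρ^K + Kρ^(K+1)] / [(1−ρ)(1−ρ^(K+1))]
Numerator: 0.6289·(1 − 4·0.248727 + 3·0.156422) = 0.298318
Denominator: (0.3711)·(0.843578) = 0.313060
L = 0.298318/0.313060 = 0.9529

Final: 0.9529


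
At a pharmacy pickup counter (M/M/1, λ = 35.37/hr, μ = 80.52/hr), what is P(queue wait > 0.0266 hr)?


ρ = 35.37/80.52 = 0.4393
P(Wq > t) = ρ·e^{−(μ−λ)t} = 0.4393·e^{−1.2010}
= 0.4393·0.300896 = 0.132175

Final: 0.132175


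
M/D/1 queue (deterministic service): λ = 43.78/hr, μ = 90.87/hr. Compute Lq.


ρ = 43.78/90.87 = 0.4818
M/D/1: Lq = ρ²/(2(1−ρ)) = 0.2321/(2·0.5182) = 0.22396

Final: 0.22396


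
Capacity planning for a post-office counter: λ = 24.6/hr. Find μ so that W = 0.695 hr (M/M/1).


W = 1/(μ−λ) ⇒ μ − λ = 1/W = 1/0.695 = 1.4388
μ = λ + 1/W = 24.6 + 1.4388 = 26.0388 per hr

Final: 26.0388 /hr


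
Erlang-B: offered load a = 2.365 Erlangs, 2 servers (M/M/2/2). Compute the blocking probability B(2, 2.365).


B(c,a) = (a^c/c!) / Σ_{k=0}^{c} a^k/k!
a^2/2! = 2.796613
Σ terms (k=0..2): 1.00000 + 2.36500 + 2.79661 = 6.161613
B = 2.796613/6.161613 = 0.453877

Final: 0.453877


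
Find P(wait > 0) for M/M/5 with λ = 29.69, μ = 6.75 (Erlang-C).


a = λ/μ = 4.3985; ρ = a/5 = 0.8797
P₀ = 0.006293 (from M/M/c formula)
C(c,a) = [a^c/(c!(1−ρ))]·P₀ = [1646.38774/(120·0.1203)]·0.006293
= 114.05087·0.006293 = 0.717744

Final: 0.717744


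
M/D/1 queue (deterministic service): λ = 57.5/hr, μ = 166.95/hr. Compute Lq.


ρ = 57.5/166.95 = 0.3444
M/D/1: Lq = ρ²/(2(1−ρ)) = 0.1186/(2·0.6556) = 0.09047

Final: 0.09047


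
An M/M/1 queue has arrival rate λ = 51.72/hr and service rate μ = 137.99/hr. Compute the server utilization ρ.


ρ = λ/μ = 51.72/137.99 = 0.3748

Final: 0.3748


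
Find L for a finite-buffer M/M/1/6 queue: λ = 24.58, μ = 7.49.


ρ = 24.58/7.49 = 3.2817
L = ρ[1 − (K+1)ρ^K + Kρ^(K+1)] / [(1−ρ)(1−ρ^(K+1))]
Numerator: 3.2817·(1 − 7·1249.109079 + 6·4099.212439) = 52023.327417
Denominator: (-2.2817)·(-4098.212439) = 9350.927982
L = 52023.327417/9350.927982 = 5.5634

Final: 5.5634


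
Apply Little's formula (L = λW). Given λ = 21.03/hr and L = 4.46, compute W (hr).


W = L/λ = 4.46/21.03 = 0.2121 hr

Final: 0.2121 hr


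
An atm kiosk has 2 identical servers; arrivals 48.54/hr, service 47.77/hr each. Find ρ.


ρ = λ/(cμ) = 48.54/(2·47.77) = 48.54/95.54 = 0.5081

Final: 0.5081


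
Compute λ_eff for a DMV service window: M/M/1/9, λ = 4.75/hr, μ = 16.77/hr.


ρ = 0.2832; P_K = (1−ρ)ρ^9/(1−ρ^10) = 0.000008410
λ_eff = λ(1 − P_K) = 4.75·(1 − 0.000008410) = 4.75·0.999992 = 4.7500 /hr

Final: 4.7500 /hr


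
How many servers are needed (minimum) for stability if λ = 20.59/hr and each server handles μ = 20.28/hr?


Stability requires cμ > λ ⇔ c > λ/μ.
λ/μ = 20.59/20.28 = 1.0153
Minimum integer c = ⌊1.0153⌋ + 1 = 2
Check: 2·20.28 = 40.56 > 20.59, while 1·20.28 = 20.28 ≤ 20.59

Final: 2 servers


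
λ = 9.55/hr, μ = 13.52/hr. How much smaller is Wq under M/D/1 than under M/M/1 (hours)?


ρ = 9.55/13.52 = 0.7064
Wq(M/M/1) = ρ/(μ−λ) = 0.7064/3.97 = 0.17792 hr
Wq(M/D/1) = ρ/(2(μ−λ)) = 0.08896 hr
Savings = 0.17792 − 0.08896 = 0.08896 hr

Final: 0.08896 hr


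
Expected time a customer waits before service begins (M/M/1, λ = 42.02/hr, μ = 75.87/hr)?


ρ = 42.02/75.87 = 0.5538
Wq = ρ/(μ−λ) = 0.5538/(75.87 − 42.02) = 0.5538/33.85 = 0.01636 hr

Final: 0.01636 hr


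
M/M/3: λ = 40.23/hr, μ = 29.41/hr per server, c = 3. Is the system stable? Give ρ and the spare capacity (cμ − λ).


Total capacity cμ = 3·29.41 = 88.23/hr
ρ = λ/(cμ) = 40.23/88.23 = 0.4560
Stable ⇔ ρ < 1: YES
Spare capacity = cμ − λ = 88.23 − 40.23 = 48.00/hr

Final: ρ = 0.4560; stable; margin = 48.00/hr


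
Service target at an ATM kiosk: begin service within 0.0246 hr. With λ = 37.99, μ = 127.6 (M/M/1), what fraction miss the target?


ρ = 37.99/127.6 = 0.2977
P(Wq > t) = ρ·e^{−(μ−λ)t} = 0.2977·e^{−2.2044}
= 0.2977·0.110316 = 0.032844

Final: 0.032844


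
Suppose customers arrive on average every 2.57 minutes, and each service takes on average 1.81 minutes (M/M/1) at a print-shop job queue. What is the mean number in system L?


λ = 60/2.57 = 23.3463 /hr
μ = 60/1.81 = 33.1492 /hr
ρ = λ/μ = 23.3463/33.1492 = 0.7043
L = ρ/(1−ρ) = 0.7043/0.2957 = 2.3816

Final: 2.3816


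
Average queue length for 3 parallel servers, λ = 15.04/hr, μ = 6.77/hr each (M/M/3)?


a = λ/μ = 2.2216; ρ = a/3 = 0.7405
P₀ = 0.078544
Lq = P₀·a^c·ρ / (c!·(1−ρ)²) = 0.078544·10.96421·0.7405/(6·0.06733)
= 1.57861

Final: 1.57861


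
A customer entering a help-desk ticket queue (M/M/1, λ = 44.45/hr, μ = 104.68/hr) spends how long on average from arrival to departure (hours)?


W = 1/(μ−λ) = 1/(104.68 − 44.45) = 1/60.23 = 0.01660 hr

Final: 0.01660 hr


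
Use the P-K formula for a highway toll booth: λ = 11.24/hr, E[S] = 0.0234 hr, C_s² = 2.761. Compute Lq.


ρ = λ·E[S] = 11.24·0.0234 = 0.2630
Lq = ρ²(1+C_s²)/(2(1−ρ)) = 0.06918·(1+2.761)/(2·0.7370)
= 0.06918·3.7610/1.4740 = 0.17651

Final: 0.17651


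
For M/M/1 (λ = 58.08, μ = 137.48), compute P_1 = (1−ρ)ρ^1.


ρ = 58.08/137.48 = 0.4225
P_n = (1−ρ)·ρ^n = (1 − 0.4225)·0.4225^1 = 0.5775·0.422461 = 0.243988

Final: 0.243988


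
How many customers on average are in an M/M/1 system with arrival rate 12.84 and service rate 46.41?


ρ = λ/μ = 12.84/46.41 = 0.2767
L = ρ/(1−ρ) = 0.2767/(1 − 0.2767) = 0.2767/0.7233 = 0.3825

Final: 0.3825


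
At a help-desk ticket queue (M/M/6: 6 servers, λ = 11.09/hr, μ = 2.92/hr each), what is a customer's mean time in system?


a = 3.7979; ρ = 0.6330; P₀ = 0.020941
Lq = P₀·a^c·ρ/(c!(1−ρ)²) = 0.41021
Wq = Lq/λ = 0.41021/11.09 = 0.03699 hr
W = Wq + 1/μ = 0.03699 + 0.34247 = 0.37945 hr

Final: 0.37945 hr


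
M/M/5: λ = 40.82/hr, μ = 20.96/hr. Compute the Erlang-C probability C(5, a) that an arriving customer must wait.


a = λ/μ = 1.9475; ρ = a/5 = 0.3895
P₀ = 0.141706 (from M/M/c formula)
C(c,a) = [a^c/(c!(1−ρ))]·P₀ = [28.01616/(120·0.6105)]·0.141706
= 0.38242·0.141706 = 0.054192

Final: 0.054192


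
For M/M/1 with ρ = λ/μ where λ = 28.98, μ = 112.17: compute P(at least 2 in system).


ρ = 28.98/112.17 = 0.2584
P(N ≥ n) = ρ^n = 0.2584^2 = 0.066749

Final: 0.066749


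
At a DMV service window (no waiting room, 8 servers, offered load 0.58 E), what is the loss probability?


B(c,a) = (a^c/c!) / Σ_{k=0}^{c} a^k/k!
a^8/8! = 0.0000003176
Σ terms (k=0..8): 1.00000 + 0.58000 + 0.16820 + 0.03252 + 0.004715 + 0.0005470 + 0.00005287 + 0.000004381 + 0.0000003176 = 1.786038
B = 0.0000003176/1.786038 = 0.0000001778

Final: 0.0000001778


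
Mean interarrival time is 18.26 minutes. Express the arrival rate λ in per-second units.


λ = 1/(interarrival time) in consistent units.
1 second = 0.0166667 min, so λ = 0.0166667/18.26 = 0.0009127 per second

Final: 0.0009127 /sec


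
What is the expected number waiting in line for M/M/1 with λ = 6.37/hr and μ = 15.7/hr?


ρ = 6.37/15.7 = 0.4057
Lq = ρ²/(1−ρ) = 0.1646/0.5943 = 0.2770

Final: 0.2770


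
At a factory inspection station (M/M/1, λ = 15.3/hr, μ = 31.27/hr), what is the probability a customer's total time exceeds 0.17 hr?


W ~ Exponential(μ−λ) for M/M/1.
μ − λ = 31.27 − 15.3 = 15.9700
P(W > t) = e^{−(μ−λ)t} = e^{−2.7149} = 0.066212

Final: 0.066212


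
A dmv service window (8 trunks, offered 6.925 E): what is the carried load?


B(8,6.925) = 0.174507 (Erlang-B)
Carried load = a(1 − B) = 6.925·(1 − 0.174507) = 6.925·0.825493 = 5.7165 E

Final: 5.7165 Erlangs


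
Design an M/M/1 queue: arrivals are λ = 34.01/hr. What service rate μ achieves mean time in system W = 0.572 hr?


W = 1/(μ−λ) ⇒ μ − λ = 1/W = 1/0.572 = 1.7483
μ = λ + 1/W = 34.01 + 1.7483 = 35.7583 per hr

Final: 35.7583 /hr


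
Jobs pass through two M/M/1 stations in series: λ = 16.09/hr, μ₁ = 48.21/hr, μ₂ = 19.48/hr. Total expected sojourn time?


Each node sees arrival rate λ = 16.09/hr (tandem ⇒ throughput preserved).
W₁ = 1/(μ₁−λ) = 1/(48.21−16.09) = 0.03113 hr
W₂ = 1/(μ₂−λ) = 1/(19.48−16.09) = 0.29499 hr
W_total = W₁ + W₂ = 0.03113 + 0.29499 = 0.32612 hr

Final: 0.32612 hr


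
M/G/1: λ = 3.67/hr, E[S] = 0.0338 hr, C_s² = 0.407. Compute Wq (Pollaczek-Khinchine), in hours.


ρ = λ·E[S] = 3.67·0.0338 = 0.1240
E[S²] = E[S]²(1+C_s²) = 0.0338²·(1+0.407) = 0.001607
Wq = λ·E[S²]/(2(1−ρ)) = 3.67·0.001607/(2·0.8760) = 0.003367 hr

Final: 0.003367 hr


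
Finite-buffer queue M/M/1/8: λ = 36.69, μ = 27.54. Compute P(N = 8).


ρ = λ/μ = 36.69/27.54 = 1.3322
P_K = (1−ρ)ρ^K/(1−ρ^(K+1)) = (-0.3322·9.923622)/(1 − 13.220686)
= -3.297064/-12.220686 = 0.269794

Final: 0.269794


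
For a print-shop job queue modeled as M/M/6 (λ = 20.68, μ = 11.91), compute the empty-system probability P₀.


a = λ/μ = 20.68/11.91 = 1.7364; ρ = a/c = 0.2894
Σ_{k=0}^{5} a^k/k! (terms k=0..5) = 1.00000 + 1.73636 + 1.50747 + 0.87250 + 0.37874 + 0.13153 = 5.62659
Tail: a^6/(6!(1−ρ)) = 27.40518/(720·0.7106) = 0.05356
P₀ = 1/(5.62659 + 0.05356) = 1/5.68015 = 0.176052

Final: 0.176052


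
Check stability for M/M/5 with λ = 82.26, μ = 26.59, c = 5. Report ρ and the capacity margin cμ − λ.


Total capacity cμ = 5·26.59 = 132.95/hr
ρ = λ/(cμ) = 82.26/132.95 = 0.6187
Stable ⇔ ρ < 1: YES
Spare capacity = cμ − λ = 132.95 − 82.26 = 50.69/hr

Final: ρ = 0.6187; stable; margin = 50.69/hr


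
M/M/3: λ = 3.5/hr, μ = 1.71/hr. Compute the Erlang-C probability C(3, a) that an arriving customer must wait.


a = λ/μ = 2.0468; ρ = a/3 = 0.6823
P₀ = 0.103743 (from M/M/c formula)
C(c,a) = [a^c/(c!(1−ρ))]·P₀ = [8.57464/(6·0.3177)]·0.103743
= 4.49774·0.103743 = 0.466610

Final: 0.466610


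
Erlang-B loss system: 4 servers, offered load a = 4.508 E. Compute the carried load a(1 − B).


B(4,4.508) = 0.357412 (Erlang-B)
Carried load = a(1 − B) = 4.508·(1 − 0.357412) = 4.508·0.642588 = 2.8968 E

Final: 2.8968 Erlangs


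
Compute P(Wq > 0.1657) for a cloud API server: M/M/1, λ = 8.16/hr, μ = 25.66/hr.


ρ = 8.16/25.66 = 0.3180
P(Wq > t) = ρ·e^{−(μ−λ)t} = 0.3180·e^{−2.8997}
= 0.3180·0.055037 = 0.017502

Final: 0.017502


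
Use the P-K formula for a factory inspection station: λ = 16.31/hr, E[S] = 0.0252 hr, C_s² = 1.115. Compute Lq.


ρ = λ·E[S] = 16.31·0.0252 = 0.4110
Lq = ρ²(1+C_s²)/(2(1−ρ)) = 0.1689·(1+1.115)/(2·0.5890)
= 0.1689·2.1150/1.1780 = 0.30331

Final: 0.30331


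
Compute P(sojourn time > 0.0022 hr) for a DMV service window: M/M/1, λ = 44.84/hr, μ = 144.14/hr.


W ~ Exponential(μ−λ) for M/M/1.
μ − λ = 144.14 − 44.84 = 99.3000
P(W > t) = e^{−(μ−λ)t} = e^{−0.2185} = 0.803756

Final: 0.803756


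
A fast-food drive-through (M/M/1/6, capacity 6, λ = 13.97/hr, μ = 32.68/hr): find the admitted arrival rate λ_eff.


ρ = 0.4275; P_K = (1−ρ)ρ^6/(1−ρ^7) = 0.003503
λ_eff = λ(1 − P_K) = 13.97·(1 − 0.003503) = 13.97·0.996497 = 13.9211 /hr

Final: 13.9211 /hr


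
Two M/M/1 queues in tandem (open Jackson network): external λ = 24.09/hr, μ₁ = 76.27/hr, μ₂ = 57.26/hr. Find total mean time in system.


Each node sees arrival rate λ = 24.09/hr (tandem ⇒ throughput preserved).
W₁ = 1/(μ₁−λ) = 1/(76.27−24.09) = 0.01916 hr
W₂ = 1/(μ₂−λ) = 1/(57.26−24.09) = 0.03015 hr
W_total = W₁ + W₂ = 0.01916 + 0.03015 = 0.04931 hr

Final: 0.04931 hr


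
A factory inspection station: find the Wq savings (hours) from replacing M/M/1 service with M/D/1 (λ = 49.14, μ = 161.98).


ρ = 49.14/161.98 = 0.3034
Wq(M/M/1) = ρ/(μ−λ) = 0.3034/112.84 = 0.002689 hr
Wq(M/D/1) = ρ/(2(μ−λ)) = 0.001344 hr
Savings = 0.002689 − 0.001344 = 0.001344 hr

Final: 0.001344 hr


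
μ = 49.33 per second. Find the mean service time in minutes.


Mean service time = 1/μ = 1/49.33 second = 0.02027 second
In minutes: 0.02027 × 0.0166667 = 0.0003379 min

Final: 0.0003379 min


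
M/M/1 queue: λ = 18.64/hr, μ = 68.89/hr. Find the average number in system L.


ρ = λ/μ = 18.64/68.89 = 0.2706
L = ρ/(1−ρ) = 0.2706/(1 − 0.2706) = 0.2706/0.7294 = 0.3709

Final: 0.3709


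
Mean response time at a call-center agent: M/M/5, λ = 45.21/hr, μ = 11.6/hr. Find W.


a = 3.8974; ρ = 0.7795; P₀ = 0.015162
Lq = P₀·a^c·ρ/(c!(1−ρ)²) = 1.82125
Wq = Lq/λ = 1.82125/45.21 = 0.04028 hr
W = Wq + 1/μ = 0.04028 + 0.08621 = 0.12649 hr

Final: 0.12649 hr


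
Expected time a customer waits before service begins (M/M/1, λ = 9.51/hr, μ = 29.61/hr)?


ρ = 9.51/29.61 = 0.3212
Wq = ρ/(μ−λ) = 0.3212/(29.61 − 9.51) = 0.3212/20.10 = 0.01598 hr

Final: 0.01598 hr


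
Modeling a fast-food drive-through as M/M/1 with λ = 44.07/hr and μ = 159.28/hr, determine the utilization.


ρ = λ/μ = 44.07/159.28 = 0.2767

Final: 0.2767


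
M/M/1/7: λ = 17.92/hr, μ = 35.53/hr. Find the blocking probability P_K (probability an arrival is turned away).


ρ = λ/μ = 17.92/35.53 = 0.5044
P_K = (1−ρ)ρ^K/(1−ρ^(K+1)) = (0.4956·0.008302)/(1 − 0.004187)
= 0.004115/0.995813 = 0.004132

Final: 0.004132


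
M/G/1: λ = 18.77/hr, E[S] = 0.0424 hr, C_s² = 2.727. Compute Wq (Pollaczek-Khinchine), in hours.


ρ = λ·E[S] = 18.77·0.0424 = 0.7958
E[S²] = E[S]²(1+C_s²) = 0.0424²·(1+2.727) = 0.006700
Wq = λ·E[S²]/(2(1−ρ)) = 18.77·0.006700/(2·0.2042) = 0.30801 hr

Final: 0.30801 hr


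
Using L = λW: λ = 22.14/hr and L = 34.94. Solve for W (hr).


W = L/λ = 34.94/22.14 = 1.5781 hr

Final: 1.5781 hr


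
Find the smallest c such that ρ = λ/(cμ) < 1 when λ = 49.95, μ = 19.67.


Stability requires cμ > λ ⇔ c > λ/μ.
λ/μ = 49.95/19.67 = 2.5394
Minimum integer c = ⌊2.5394⌋ + 1 = 3
Check: 3·19.67 = 59.01 > 49.95, while 2·19.67 = 39.34 ≤ 49.95

Final: 3 servers
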